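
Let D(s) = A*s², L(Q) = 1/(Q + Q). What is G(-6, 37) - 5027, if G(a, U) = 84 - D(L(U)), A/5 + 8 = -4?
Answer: -6766952/1369 ≈ -4943.0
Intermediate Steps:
A = -60 (A = -40 + 5*(-4) = -40 - 20 = -60)
L(Q) = 1/(2*Q)
D(s) = -60*s²
G(a, U) = 84 + 15/U² (G(a, U) = 84 - (-60)*(1/(2*U))² = 84 - (-60)*1/(4*U²) = 84 - (-15)/U² = 84 + 15/U²)
G(-6, 37) - 5027 = (84 + 15/37²) - 5027 = (84 + 15*(1/1369)) - 5027 = (84 + 15/1369) - 5027 = 115011/1369 - 5027 = -6766952/1369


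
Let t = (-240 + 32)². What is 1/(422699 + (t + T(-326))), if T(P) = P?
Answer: 1/465637 ≈ 2.1476e-6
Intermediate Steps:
t = 43264 (t = (-208)² = 43264)
1/(422699 + (t + T(-326))) = 1/(422699 + (43264 - 326)) = 1/(422699 + 42938) = 1/465637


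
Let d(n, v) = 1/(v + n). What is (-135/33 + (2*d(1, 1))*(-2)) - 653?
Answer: -7250/11 ≈ -659.09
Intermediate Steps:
d(n, v) = 1/(n + v)
(-135/33 + (2*d(1, 1))*(-2)) - 653 = (-135/33 + (2/(1 + 1))*(-2)) - 653 = (-135/33 + (2/2)*(-2)) - 653 = (-9*5/11 + (2*(1/2))*(-2)) - 653 = (-45/11 + 1*(-2)) - 653 = (-45/11 - 2) - 653 = -67/11 - 653 = -7250/11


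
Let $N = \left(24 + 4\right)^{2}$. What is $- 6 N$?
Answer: $-4704$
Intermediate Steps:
$N = 784$ ($N = 28^{2} = 784$)
$- 6 N = \left(-6\right) 784 = -4704$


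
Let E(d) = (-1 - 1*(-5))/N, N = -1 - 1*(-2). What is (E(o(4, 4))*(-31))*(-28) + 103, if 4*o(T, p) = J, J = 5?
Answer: 3575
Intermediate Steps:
N = 1 (N = -1 + 2 = 1)
o(T, p) = 5/4 (o(T, p) = (1/4)*5 = 5/4)
E(d) = 4 (E(d) = (-1 - 1*(-5))/1 = (-1 + 5)*1 = 4*1 = 4)
(E(o(4, 4))*(-31))*(-28) + 103 = (4*(-31))*(-28) + 103 = -124*(-28) + 103 = 3472 + 103 = 3575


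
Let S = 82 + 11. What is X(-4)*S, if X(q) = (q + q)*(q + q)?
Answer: 5952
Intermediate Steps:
S = 93
X(q) = 4*q**2 (X(q) = (2*q)*(2*q) = 4*q**2)
X(-4)*S = (4*(-4)**2)*93 = (4*16)*93 = 64*93 = 5952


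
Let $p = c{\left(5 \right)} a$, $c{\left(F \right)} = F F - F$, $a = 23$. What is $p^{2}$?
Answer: $211600$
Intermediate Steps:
$c{\left(F \right)} = F^{2} - F$
$p = 460$ ($p = 5 \left(-1 + 5\right) 23 = 5 \cdot 4 \cdot 23 = 20 \cdot 23 = 460$)
$p^{2} = 460^{2} = 211600$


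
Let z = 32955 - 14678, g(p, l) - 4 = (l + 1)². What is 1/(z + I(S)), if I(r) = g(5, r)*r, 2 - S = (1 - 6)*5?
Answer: 1/39553 ≈ 2.5283e-5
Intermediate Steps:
S = 27 (S = 2 - (1 - 6)*5 = 2 - (-5)*5 = 2 - 1*(-25) = 2 + 25 = 27)
g(p, l) = 4 + (1 + l)² (g(p, l) = 4 + (l + 1)² = 4 + (1 + l)²)
I(r) = r*(4 + (1 + r)²) (I(r) = (4 + (1 + r)²)*r = r*(4 + (1 + r)²))
z = 18277
1/(z + I(S)) = 1/(18277 + 27*(4 + (1 + 27)²)) = 1/(18277 + 27*(4 + 28²)) = 1/(18277 + 27*(4 + 784)) = 1/(18277 + 27*788) = 1/(18277 + 21276) = 1/39553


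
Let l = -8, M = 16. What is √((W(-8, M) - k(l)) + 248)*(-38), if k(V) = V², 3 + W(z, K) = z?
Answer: -38*√173 ≈ -499.81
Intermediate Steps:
W(z, K) = -3 + z
√((W(-8, M) - k(l)) + 248)*(-38) = √(((-3 - 8) - 1*(-8)²) + 248)*(-38) = √((-11 - 1*64) + 248)*(-38) = √((-11 - 64) + 248)*(-38) = √(-75 + 248)*(-38) = √173*(-38) = -38*√173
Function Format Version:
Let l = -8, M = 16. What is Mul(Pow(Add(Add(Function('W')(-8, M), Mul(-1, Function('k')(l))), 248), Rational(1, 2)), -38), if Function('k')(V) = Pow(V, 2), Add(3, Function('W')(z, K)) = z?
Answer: Mul(-38, Pow(173, Rational(1, 2))) ≈ -499.81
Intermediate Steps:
Function('W')(z, K) = Add(-3, z)
Mul(Pow(Add(Add(Function('W')(-8, M), Mul(-1, Function('k')(l))), 248), Rational(1, 2)), -38) = Mul(Pow(Add(Add(Add(-3, -8), Mul(-1, Pow(-8, 2))), 248), Rational(1, 2)), -38) = Mul(Pow(Add(Add(-11, Mul(-1, 64)), 248), Rational(1, 2)), -38) = Mul(Pow(Add(Add(-11, -64), 248), Rational(1, 2)), -38) = Mul(Pow(Add(-75, 248), Rational(1, 2)), -38) = Mul(Pow(173, Rational(1, 2)), -38) = Mul(-38, Pow(173, Rational(1, 2)))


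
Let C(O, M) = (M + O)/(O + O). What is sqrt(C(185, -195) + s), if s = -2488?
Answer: I*sqrt(3406109)/37 ≈ 49.88*I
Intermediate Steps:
C(O, M) = (M + O)/(2*O) (C(O, M) = (M + O)/((2*O)) = (M + O)*(1/(2*O)) = (M + O)/(2*O))
sqrt(C(185, -195) + s) = sqrt((1/2)*(-195 + 185)/185 - 2488) = sqrt((1/2)*(1/185)*(-10) - 2488) = sqrt(-1/37 - 2488) = sqrt(-92057/37) = I*sqrt(3406109)/37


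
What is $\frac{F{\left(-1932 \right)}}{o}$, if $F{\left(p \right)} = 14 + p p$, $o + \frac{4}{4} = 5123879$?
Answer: $\frac{1866319}{2561939} \approx 0.72848$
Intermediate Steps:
$o = 5123878$ ($o = -1 + 5123879 = 5123878$)
$F{\left(p \right)} = 14 + p^{2}$
$\frac{F{\left(-1932 \right)}}{o} = \frac{14 + \left(-1932\right)^{2}}{5123878} = \left(14 + 3732624\right) \frac{1}{5123878} = 3732638 \cdot \frac{1}{5123878} = \frac{1866319}{2561939}$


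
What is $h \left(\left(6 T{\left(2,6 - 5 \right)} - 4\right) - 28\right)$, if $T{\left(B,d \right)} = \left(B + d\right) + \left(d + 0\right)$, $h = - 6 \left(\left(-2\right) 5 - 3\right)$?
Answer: $-624$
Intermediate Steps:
$h = 78$ ($h = - 6 \left(-10 - 3\right) = \left(-6\right) \left(-13\right) = 78$)
$T{\left(B,d \right)} = B + 2 d$ ($T{\left(B,d \right)} = \left(B + d\right) + d = B + 2 d$)
$h \left(\left(6 T{\left(2,6 - 5 \right)} - 4\right) - 28\right) = 78 \left(\left(6 \left(2 + 2 \left(6 - 5\right)\right) - 4\right) - 28\right) = 78 \left(\left(6 \left(2 + 2 \cdot 1\right) - 4\right) - 28\right) = 78 \left(\left(6 \left(2 + 2\right) - 4\right) - 28\right) = 78 \left(\left(6 \cdot 4 - 4\right) - 28\right) = 78 \left(\left(24 - 4\right) - 28\right) = 78 \left(20 - 28\right) = 78 \left(-8\right) = -624$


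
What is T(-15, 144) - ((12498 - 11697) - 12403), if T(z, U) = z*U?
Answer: 9442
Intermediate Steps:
T(z, U) = U*z
T(-15, 144) - ((12498 - 11697) - 12403) = 144*(-15) - ((12498 - 11697) - 12403) = -2160 - (801 - 12403) = -2160 - 1*(-11602) = -2160 + 11602 = 9442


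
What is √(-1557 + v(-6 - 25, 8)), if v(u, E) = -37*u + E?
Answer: I*√402 ≈ 20.05*I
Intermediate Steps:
v(u, E) = E - 37*u
√(-1557 + v(-6 - 25, 8)) = √(-1557 + (8 - 37*(-6 - 25))) = √(-1557 + (8 - 37*(-31))) = √(-1557 + (8 + 1147)) = √(-1557 + 1155) = √(-402) = I*√402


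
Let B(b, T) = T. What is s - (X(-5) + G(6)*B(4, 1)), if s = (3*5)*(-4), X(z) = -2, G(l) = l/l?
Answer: -59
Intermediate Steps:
G(l) = 1
s = -60 (s = 15*(-4) = -60)
s - (X(-5) + G(6)*B(4, 1)) = -60 - (-2 + 1*1) = -60 - (-2 + 1) = -60 - 1*(-1) = -60 + 1 = -59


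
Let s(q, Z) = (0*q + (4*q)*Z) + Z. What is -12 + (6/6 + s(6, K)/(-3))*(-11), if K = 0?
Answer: -23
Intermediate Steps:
s(q, Z) = Z + 4*Z*q (s(q, Z) = (0 + 4*Z*q) + Z = 4*Z*q + Z = Z + 4*Z*q)
-12 + (6/6 + s(6, K)/(-3))*(-11) = -12 + (6/6 + (0*(1 + 4*6))/(-3))*(-11) = -12 + (6*(⅙) + (0*(1 + 24))*(-⅓))*(-11) = -12 + (1 + (0*25)*(-⅓))*(-11) = -12 + (1 + 0*(-⅓))*(-11) = -12 + (1 + 0)*(-11) = -12 + 1*(-11) = -12 - 11 = -23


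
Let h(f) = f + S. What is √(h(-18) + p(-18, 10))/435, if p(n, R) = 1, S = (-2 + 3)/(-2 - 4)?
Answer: I*√618/2610 ≈ 0.0095247*I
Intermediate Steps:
S = -⅙ (S = 1/(-6) = 1*(-⅙) = -⅙ ≈ -0.16667)
h(f) = -⅙ + f (h(f) = f - ⅙ = -⅙ + f)
√(h(-18) + p(-18, 10))/435 = √((-⅙ - 18) + 1)/435 = √(-109/6 + 1)*(1/435) = √(-103/6)*(1/435) = (I*√618/6)*(1/435) = I*√618/2610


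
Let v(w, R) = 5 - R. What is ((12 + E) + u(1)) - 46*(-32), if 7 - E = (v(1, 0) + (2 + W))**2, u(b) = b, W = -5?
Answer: 1488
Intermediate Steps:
E = 3 (E = 7 - ((5 - 1*0) + (2 - 5))**2 = 7 - ((5 + 0) - 3)**2 = 7 - (5 - 3)**2 = 7 - 1*2**2 = 7 - 1*4 = 7 - 4 = 3)
((12 + E) + u(1)) - 46*(-32) = ((12 + 3) + 1) - 46*(-32) = (15 + 1) + 1472 = 16 + 1472 = 1488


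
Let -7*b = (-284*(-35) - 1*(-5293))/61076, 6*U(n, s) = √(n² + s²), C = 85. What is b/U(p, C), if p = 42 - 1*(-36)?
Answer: -45699*√13309/2845011694 ≈ -0.0018531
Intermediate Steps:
p = 78 (p = 42 + 36 = 78)
U(n, s) = √(n² + s²)/6
b = -15233/427532 (b = -(-284*(-35) - 1*(-5293))/(7*61076) = -(9940 + 5293)/(7*61076) = -15233/(7*61076) = -⅐*15233/61076 = -15233/427532 ≈ -0.035630)
b/U(p, C) = -15233*6/√(78² + 85²)/427532 = -15233*6/√(6084 + 7225)/427532 = -15233*6*√13309/13309/427532 = -45699*√13309/2845011694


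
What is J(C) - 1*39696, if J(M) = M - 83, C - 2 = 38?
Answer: -39739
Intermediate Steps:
C = 40 (C = 2 + 38 = 40)
J(M) = -83 + M
J(C) - 1*39696 = (-83 + 40) - 1*39696 = -43 - 39696 = -39739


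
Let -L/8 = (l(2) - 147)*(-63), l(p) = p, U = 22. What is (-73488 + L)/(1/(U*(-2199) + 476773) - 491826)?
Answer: 62788998360/210695799269 ≈ 0.29801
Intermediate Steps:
L = -73080 (L = -8*(2 - 147)*(-63) = -(-1160)*(-63) = -8*9135 = -73080)
(-73488 + L)/(1/(U*(-2199) + 476773) - 491826) = (-73488 - 73080)/(1/(22*(-2199) + 476773) - 491826) = -146568/(1/(-48378 + 476773) - 491826) = -146568/(1/428395 - 491826) = -146568/(-210695799269/428395) = -146568*(-428395/210695799269) = 62788998360/210695799269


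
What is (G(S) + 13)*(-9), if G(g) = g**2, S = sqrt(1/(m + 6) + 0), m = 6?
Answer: -471/4 ≈ -117.75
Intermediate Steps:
S = sqrt(3)/6 (S = sqrt(1/(6 + 6) + 0) = sqrt(1/12 + 0) = sqrt(1/12) = sqrt(3)/6 ≈ 0.28868)
(G(S) + 13)*(-9) = ((sqrt(3)/6)**2 + 13)*(-9) = (1/12 + 13)*(-9) = (157/12)*(-9) = -471/4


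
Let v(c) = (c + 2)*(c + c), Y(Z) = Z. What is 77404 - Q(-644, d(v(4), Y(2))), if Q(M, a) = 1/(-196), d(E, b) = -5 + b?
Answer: 15171185/196 ≈ 77404.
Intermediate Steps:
v(c) = 2*c*(2 + c) (v(c) = (2 + c)*(2*c) = 2*c*(2 + c))
Q(M, a) = -1/196
77404 - Q(-644, d(v(4), Y(2))) = 77404 - 1*(-1/196) = 77404 + 1/196 = 15171185/196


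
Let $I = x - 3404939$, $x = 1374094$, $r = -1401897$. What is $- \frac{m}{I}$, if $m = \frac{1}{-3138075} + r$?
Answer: $- \frac{4399257928276}{6372943923375} \approx -0.6903$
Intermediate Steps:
$I = -2030845$ ($I = 1374094 - 3404939 = -2030845$)
$m = - \frac{4399257928276}{3138075}$ ($m = \frac{1}{-3138075} - 1401897 = - \frac{1}{3138075} - 1401897 = - \frac{4399257928276}{3138075} \approx -1.4019 \cdot 10^{6}$)
$- \frac{m}{I} = - \frac{-4399257928276}{3138075 \left(-2030845\right)} = - \frac{\left(-4399257928276\right) \left(-1\right)}{3138075 \cdot 2030845} = \left(-1\right) \frac{4399257928276}{6372943923375} = - \frac{4399257928276}{6372943923375}$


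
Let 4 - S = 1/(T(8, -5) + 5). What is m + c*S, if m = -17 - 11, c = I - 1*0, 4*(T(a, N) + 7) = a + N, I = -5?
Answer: -52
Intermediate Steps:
T(a, N) = -7 + N/4 + a/4 (T(a, N) = -7 + (a + N)/4 = -7 + (N + a)/4 = -7 + (N/4 + a/4) = -7 + N/4 + a/4)
S = 24/5 (S = 4 - 1/((-7 + (¼)*(-5) + (¼)*8) + 5) = 4 - 1/((-7 - 5/4 + 2) + 5) = 4 - 1/(-25/4 + 5) = 4 - 1/(-5/4) = 4 - 1*(-⅘) = 4 + ⅘ = 24/5 ≈ 4.8000)
c = -5 (c = -5 - 1*0 = -5 + 0 = -5)
m = -28
m + c*S = -28 - 5*24/5 = -28 - 24 = -52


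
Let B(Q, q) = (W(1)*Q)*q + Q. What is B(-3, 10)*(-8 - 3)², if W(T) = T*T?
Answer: -3993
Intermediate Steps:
W(T) = T²
B(Q, q) = Q + Q*q (B(Q, q) = (1²*Q)*q + Q = (1*Q)*q + Q = Q*q + Q = Q + Q*q)
B(-3, 10)*(-8 - 3)² = (-3*(1 + 10))*(-8 - 3)² = -3*11*(-11)² = -33*121 = -3993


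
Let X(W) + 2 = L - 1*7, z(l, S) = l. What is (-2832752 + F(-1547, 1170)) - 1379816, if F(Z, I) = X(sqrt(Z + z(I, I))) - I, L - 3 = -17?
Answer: -4213761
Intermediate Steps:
L = -14 (L = 3 - 17 = -14)
X(W) = -23 (X(W) = -2 + (-14 - 1*7) = -2 + (-14 - 7) = -2 - 21 = -23)
F(Z, I) = -23 - I
(-2832752 + F(-1547, 1170)) - 1379816 = (-2832752 + (-23 - 1*1170)) - 1379816 = (-2832752 + (-23 - 1170)) - 1379816 = (-2832752 - 1193) - 1379816 = -2833945 - 1379816 = -4213761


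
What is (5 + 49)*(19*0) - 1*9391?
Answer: -9391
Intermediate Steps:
(5 + 49)*(19*0) - 1*9391 = 54*0 - 9391 = 0 - 9391 = -9391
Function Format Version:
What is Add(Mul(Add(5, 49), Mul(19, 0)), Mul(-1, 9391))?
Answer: -9391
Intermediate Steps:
Add(Mul(Add(5, 49), Mul(19, 0)), Mul(-1, 9391)) = Add(Mul(54, 0), -9391) = Add(0, -9391) = -9391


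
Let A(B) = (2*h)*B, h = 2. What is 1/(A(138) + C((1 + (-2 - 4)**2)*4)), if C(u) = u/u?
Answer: 1/553 ≈ 0.0018083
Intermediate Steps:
C(u) = 1
A(B) = 4*B (A(B) = (2*2)*B = 4*B)
1/(A(138) + C((1 + (-2 - 4)**2)*4)) = 1/(4*138 + 1) = 1/(552 + 1) = 1/553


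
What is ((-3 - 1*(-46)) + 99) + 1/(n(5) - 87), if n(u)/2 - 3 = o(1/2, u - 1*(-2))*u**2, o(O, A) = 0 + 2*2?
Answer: 16899/119 ≈ 142.01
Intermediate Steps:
o(O, A) = 4 (o(O, A) = 0 + 4 = 4)
n(u) = 6 + 8*u**2 (n(u) = 6 + 2*(4*u**2) = 6 + 8*u**2)
((-3 - 1*(-46)) + 99) + 1/(n(5) - 87) = ((-3 - 1*(-46)) + 99) + 1/((6 + 8*5**2) - 87) = ((-3 + 46) + 99) + 1/((6 + 8*25) - 87) = (43 + 99) + 1/((6 + 200) - 87) = 142 + 1/(206 - 87) = 142 + 1/119 = 16899/119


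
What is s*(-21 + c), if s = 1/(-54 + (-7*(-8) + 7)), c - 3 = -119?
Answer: -137/9 ≈ -15.222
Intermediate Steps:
c = -116 (c = 3 - 119 = -116)
s = ⅑ (s = 1/(-54 + (56 + 7)) = 1/(-54 + 63) = 1/9 = ⅑ ≈ 0.11111)
s*(-21 + c) = (-21 - 116)/9 = (⅑)*(-137) = -137/9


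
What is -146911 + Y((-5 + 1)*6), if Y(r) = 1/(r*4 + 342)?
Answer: -36140105/246 ≈ -1.4691e+5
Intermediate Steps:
Y(r) = 1/(342 + 4*r) (Y(r) = 1/(4*r + 342) = 1/(342 + 4*r))
-146911 + Y((-5 + 1)*6) = -146911 + 1/(2*(171 + 2*((-5 + 1)*6))) = -146911 + 1/(2*(171 + 2*(-4*6))) = -146911 + 1/(2*(171 + 2*(-24))) = -146911 + 1/(2*(171 - 48)) = -146911 + (1/2)/123 = -146911 + (1/2)*(1/123) = -146911 + 1/246 = -36140105/246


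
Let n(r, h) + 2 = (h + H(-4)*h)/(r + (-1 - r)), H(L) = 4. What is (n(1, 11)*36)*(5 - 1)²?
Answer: -32832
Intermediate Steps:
n(r, h) = -2 - 5*h (n(r, h) = -2 + (h + 4*h)/(r + (-1 - r)) = -2 + (5*h)/(-1) = -2 + (5*h)*(-1) = -2 - 5*h)
(n(1, 11)*36)*(5 - 1)² = ((-2 - 5*11)*36)*(5 - 1)² = ((-2 - 55)*36)*4² = -57*36*16 = -2052*16 = -32832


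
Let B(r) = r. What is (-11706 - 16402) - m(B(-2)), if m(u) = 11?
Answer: -28119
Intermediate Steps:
(-11706 - 16402) - m(B(-2)) = (-11706 - 16402) - 1*11 = -28108 - 11 = -28119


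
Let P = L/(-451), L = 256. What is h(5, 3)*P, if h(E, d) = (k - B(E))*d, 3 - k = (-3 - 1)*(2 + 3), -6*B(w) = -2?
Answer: -17408/451 ≈ -38.599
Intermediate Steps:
B(w) = ⅓ (B(w) = -⅙*(-2) = ⅓)
k = 23 (k = 3 - (-3 - 1)*(2 + 3) = 3 - (-4)*5 = 3 - 1*(-20) = 3 + 20 = 23)
h(E, d) = 68*d/3 (h(E, d) = (23 - 1*⅓)*d = (23 - ⅓)*d = 68*d/3)
P = -256/451 (P = 256/(-451) = 256*(-1/451) = -256/451 ≈ -0.56763)
h(5, 3)*P = ((68/3)*3)*(-256/451) = 68*(-256/451) = -17408/451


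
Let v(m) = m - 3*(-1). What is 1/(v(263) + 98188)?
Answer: 1/98454 ≈ 1.0157e-5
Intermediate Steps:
v(m) = 3 + m (v(m) = m + 3 = 3 + m)
1/(v(263) + 98188) = 1/((3 + 263) + 98188) = 1/(266 + 98188) = 1/98454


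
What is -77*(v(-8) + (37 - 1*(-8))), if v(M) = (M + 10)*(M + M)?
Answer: -1001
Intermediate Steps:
v(M) = 2*M*(10 + M) (v(M) = (10 + M)*(2*M) = 2*M*(10 + M))
-77*(v(-8) + (37 - 1*(-8))) = -77*(2*(-8)*(10 - 8) + (37 - 1*(-8))) = -77*(2*(-8)*2 + (37 + 8)) = -77*(-32 + 45) = -77*13 = -1001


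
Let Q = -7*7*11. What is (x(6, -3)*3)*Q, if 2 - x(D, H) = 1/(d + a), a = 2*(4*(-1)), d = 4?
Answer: -14553/4 ≈ -3638.3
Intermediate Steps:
Q = -539 (Q = -49*11 = -539)
a = -8 (a = 2*(-4) = -8)
x(D, H) = 9/4 (x(D, H) = 2 - 1/(4 - 8) = 2 - 1/(-4) = 2 - 1*(-¼) = 2 + ¼ = 9/4)
(x(6, -3)*3)*Q = ((9/4)*3)*(-539) = (27/4)*(-539) = -14553/4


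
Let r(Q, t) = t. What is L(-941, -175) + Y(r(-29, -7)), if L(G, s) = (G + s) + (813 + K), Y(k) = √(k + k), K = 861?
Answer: 558 + I*√14 ≈ 558.0 + 3.7417*I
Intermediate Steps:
Y(k) = √2*√k (Y(k) = √(2*k) = √2*√k)
L(G, s) = 1674 + G + s (L(G, s) = (G + s) + (813 + 861) = (G + s) + 1674 = 1674 + G + s)
L(-941, -175) + Y(r(-29, -7)) = (1674 - 941 - 175) + √2*√(-7) = 558 + √2*(I*√7) = 558 + I*√14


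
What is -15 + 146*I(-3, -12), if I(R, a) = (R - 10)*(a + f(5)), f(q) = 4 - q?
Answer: 24659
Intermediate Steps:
I(R, a) = (-1 + a)*(-10 + R) (I(R, a) = (R - 10)*(a + (4 - 1*5)) = (-10 + R)*(a + (4 - 5)) = (-10 + R)*(a - 1) = (-10 + R)*(-1 + a) = (-1 + a)*(-10 + R))
-15 + 146*I(-3, -12) = -15 + 146*(10 - 1*(-3) - 10*(-12) - 3*(-12)) = -15 + 146*(10 + 3 + 120 + 36) = -15 + 146*169 = -15 + 24674 = 24659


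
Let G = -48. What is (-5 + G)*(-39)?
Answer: 2067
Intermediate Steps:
(-5 + G)*(-39) = (-5 - 48)*(-39) = -53*(-39) = 2067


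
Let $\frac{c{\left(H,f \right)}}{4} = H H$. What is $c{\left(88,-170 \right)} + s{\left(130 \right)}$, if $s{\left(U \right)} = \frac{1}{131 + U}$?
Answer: $\frac{8084737}{261} \approx 30976.0$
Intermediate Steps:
$c{\left(H,f \right)} = 4 H^{2}$ ($c{\left(H,f \right)} = 4 H H = 4 H^{2}$)
$c{\left(88,-170 \right)} + s{\left(130 \right)} = 4 \cdot 88^{2} + \frac{1}{131 + 130} = 4 \cdot 7744 + \frac{1}{261} = 30976 + \frac{1}{261} = \frac{8084737}{261}$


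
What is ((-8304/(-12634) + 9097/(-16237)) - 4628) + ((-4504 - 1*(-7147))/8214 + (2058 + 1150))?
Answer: -398667063531241/280834275202 ≈ -1419.6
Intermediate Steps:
((-8304/(-12634) + 9097/(-16237)) - 4628) + ((-4504 - 1*(-7147))/8214 + (2058 + 1150)) = ((-8304*(-1/12634) + 9097*(-1/16237)) - 4628) + ((-4504 + 7147)*(1/8214) + 3208) = ((4152/6317 - 9097/16237) - 4628) + (2643*(1/8214) + 3208) = (9950275/102569129 - 4628) + (881/2738 + 3208) = -474679978737/102569129 + 8784385/2738 = -398667063531241/280834275202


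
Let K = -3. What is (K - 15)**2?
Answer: 324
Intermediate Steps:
(K - 15)**2 = (-3 - 15)**2 = (-18)**2 = 324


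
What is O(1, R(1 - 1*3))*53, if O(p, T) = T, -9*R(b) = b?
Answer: 106/9 ≈ 11.778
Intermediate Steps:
R(b) = -b/9
O(1, R(1 - 1*3))*53 = -(1 - 1*3)/9*53 = -(1 - 3)/9*53 = -⅑*(-2)*53 = (2/9)*53 = 106/9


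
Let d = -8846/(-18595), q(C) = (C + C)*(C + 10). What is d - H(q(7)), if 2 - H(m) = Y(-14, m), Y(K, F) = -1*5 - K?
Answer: 139011/18595 ≈ 7.4757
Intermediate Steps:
q(C) = 2*C*(10 + C) (q(C) = (2*C)*(10 + C) = 2*C*(10 + C))
d = 8846/18595 (d = -8846*(-1/18595) = 8846/18595 ≈ 0.47572)
Y(K, F) = -5 - K
H(m) = -7 (H(m) = 2 - (-5 - 1*(-14)) = 2 - (-5 + 14) = 2 - 1*9 = 2 - 9 = -7)
d - H(q(7)) = 8846/18595 - 1*(-7) = 8846/18595 + 7 = 139011/18595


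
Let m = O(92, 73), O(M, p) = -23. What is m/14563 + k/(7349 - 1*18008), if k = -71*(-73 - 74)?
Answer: -50746396/51742339 ≈ -0.98075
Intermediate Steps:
m = -23
k = 10437 (k = -71*(-147) = 10437)
m/14563 + k/(7349 - 1*18008) = -23/14563 + 10437/(7349 - 1*18008) = -23*1/14563 + 10437/(7349 - 18008) = -23/14563 + 10437/(-10659) = -23/14563 + 10437*(-1/10659) = -23/14563 - 3479/3553 = -50746396/51742339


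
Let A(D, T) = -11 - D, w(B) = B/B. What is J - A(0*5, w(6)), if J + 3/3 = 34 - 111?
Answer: -67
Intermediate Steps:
J = -78 (J = -1 + (34 - 111) = -1 - 77 = -78)
w(B) = 1
J - A(0*5, w(6)) = -78 - (-11 - 0*5) = -78 - (-11 - 1*0) = -78 - (-11 + 0) = -78 - 1*(-11) = -78 + 11 = -67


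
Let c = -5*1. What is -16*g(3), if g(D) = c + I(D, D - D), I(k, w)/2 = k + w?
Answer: -16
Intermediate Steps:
c = -5
I(k, w) = 2*k + 2*w (I(k, w) = 2*(k + w) = 2*k + 2*w)
g(D) = -5 + 2*D (g(D) = -5 + (2*D + 2*(D - D)) = -5 + (2*D + 2*0) = -5 + (2*D + 0) = -5 + 2*D)
-16*g(3) = -16*(-5 + 2*3) = -16*(-5 + 6) = -16*1 = -16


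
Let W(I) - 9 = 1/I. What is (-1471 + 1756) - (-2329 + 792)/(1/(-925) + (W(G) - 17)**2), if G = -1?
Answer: 22775065/74924 ≈ 303.98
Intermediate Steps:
W(I) = 9 + 1/I
(-1471 + 1756) - (-2329 + 792)/(1/(-925) + (W(G) - 17)**2) = (-1471 + 1756) - (-2329 + 792)/(1/(-925) + ((9 + 1/(-1)) - 17)**2) = 285 - (-1537)/(-1/925 + ((9 - 1) - 17)**2) = 285 - (-1537)/(-1/925 + (8 - 17)**2) = 285 - (-1537)/(-1/925 + (-9)**2) = 285 - (-1537)/(-1/925 + 81) = 285 - (-1537)/74924/925 = 285 - (-1537)*925/74924 = 285 - 1*(-1421725/74924) = 285 + 1421725/74924 = 22775065/74924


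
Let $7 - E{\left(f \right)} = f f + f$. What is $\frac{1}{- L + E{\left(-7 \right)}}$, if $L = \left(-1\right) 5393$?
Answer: $\frac{1}{5358} \approx 0.00018664$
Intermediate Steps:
$E{\left(f \right)} = 7 - f - f^{2}$ ($E{\left(f \right)} = 7 - \left(f f + f\right) = 7 - \left(f^{2} + f\right) = 7 - \left(f + f^{2}\right) = 7 - f - f^{2}$)
$L = -5393$
$\frac{1}{- L + E{\left(-7 \right)}} = \frac{1}{\left(-1\right) \left(-5393\right) - 35} = \frac{1}{5393 + \left(7 + 7 - 49\right)} = \frac{1}{5393 - 35} = \frac{1}{5358}$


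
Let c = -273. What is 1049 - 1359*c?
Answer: 372056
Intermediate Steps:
1049 - 1359*c = 1049 - 1359*(-273) = 1049 + 371007 = 372056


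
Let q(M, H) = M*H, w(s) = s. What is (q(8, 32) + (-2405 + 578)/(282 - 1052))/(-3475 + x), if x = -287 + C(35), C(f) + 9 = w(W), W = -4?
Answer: -28421/415250 ≈ -0.068443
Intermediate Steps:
C(f) = -13 (C(f) = -9 - 4 = -13)
x = -300 (x = -287 - 13 = -300)
q(M, H) = H*M
(q(8, 32) + (-2405 + 578)/(282 - 1052))/(-3475 + x) = (32*8 + (-2405 + 578)/(282 - 1052))/(-3475 - 300) = (256 - 1827/(-770))/(-3775) = (256 - 1827*(-1/770))*(-1/3775) = (256 + 261/110)*(-1/3775) = (28421/110)*(-1/3775) = -28421/415250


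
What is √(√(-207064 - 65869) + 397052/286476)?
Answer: √(7109116797 + 5129281161*I*√272933)/71619 ≈ 16.184 + 16.141*I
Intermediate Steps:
√(√(-207064 - 65869) + 397052/286476) = √(√(-272933) + 397052*(1/286476)) = √(I*√272933 + 99263/71619) = √(99263/71619 + I*√272933)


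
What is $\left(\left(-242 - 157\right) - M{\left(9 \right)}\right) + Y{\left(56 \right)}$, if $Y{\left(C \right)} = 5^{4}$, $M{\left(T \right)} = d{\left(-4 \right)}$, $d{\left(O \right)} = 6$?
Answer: $220$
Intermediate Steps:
$M{\left(T \right)} = 6$
$Y{\left(C \right)} = 625$
$\left(\left(-242 - 157\right) - M{\left(9 \right)}\right) + Y{\left(56 \right)} = \left(\left(-242 - 157\right) - 6\right) + 625 = \left(-399 - 6\right) + 625 = -405 + 625 = 220$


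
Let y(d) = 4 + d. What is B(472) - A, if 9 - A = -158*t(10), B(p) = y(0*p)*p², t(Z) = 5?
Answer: 890337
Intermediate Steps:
B(p) = 4*p² (B(p) = (4 + 0*p)*p² = (4 + 0)*p² = 4*p²)
A = 799 (A = 9 - (-1)*158*5 = 9 - (-1)*790 = 9 - 1*(-790) = 9 + 790 = 799)
B(472) - A = 4*472² - 1*799 = 4*222784 - 799 = 891136 - 799 = 890337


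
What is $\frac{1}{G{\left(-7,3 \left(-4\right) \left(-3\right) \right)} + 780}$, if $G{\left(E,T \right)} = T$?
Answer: $\frac{1}{816} \approx 0.0012255$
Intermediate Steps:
$\frac{1}{G{\left(-7,3 \left(-4\right) \left(-3\right) \right)} + 780} = \frac{1}{3 \left(-4\right) \left(-3\right) + 780} = \frac{1}{\left(-12\right) \left(-3\right) + 780} = \frac{1}{36 + 780} = \frac{1}{816}$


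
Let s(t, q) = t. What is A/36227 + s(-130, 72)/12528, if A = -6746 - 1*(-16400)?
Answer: 58117901/226925928 ≈ 0.25611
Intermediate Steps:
A = 9654 (A = -6746 + 16400 = 9654)
A/36227 + s(-130, 72)/12528 = 9654/36227 - 130/12528 = 9654*(1/36227) - 130*1/12528 = 9654/36227 - 65/6264 = 58117901/226925928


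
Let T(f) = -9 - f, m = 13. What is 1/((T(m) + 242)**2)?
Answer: 1/48400 ≈ 2.0661e-5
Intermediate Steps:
1/((T(m) + 242)**2) = 1/(((-9 - 1*13) + 242)**2) = 1/(((-9 - 13) + 242)**2) = 1/((-22 + 242)**2) = 1/(220**2) = 1/48400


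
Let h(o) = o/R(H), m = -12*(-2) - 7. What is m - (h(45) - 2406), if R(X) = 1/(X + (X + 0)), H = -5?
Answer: 2873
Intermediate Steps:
R(X) = 1/(2*X) (R(X) = 1/(X + X) = 1/(2*X))
m = 17 (m = 24 - 7 = 17)
h(o) = -10*o (h(o) = o/(((½)/(-5))) = o/(((½)*(-⅕))) = o/(-⅒) = o*(-10) = -10*o)
m - (h(45) - 2406) = 17 - (-10*45 - 2406) = 17 - (-450 - 2406) = 17 - 1*(-2856) = 17 + 2856 = 2873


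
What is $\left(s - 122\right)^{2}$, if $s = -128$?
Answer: $62500$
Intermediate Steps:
$\left(s - 122\right)^{2} = \left(-128 - 122\right)^{2} = \left(-250\right)^{2} = 62500$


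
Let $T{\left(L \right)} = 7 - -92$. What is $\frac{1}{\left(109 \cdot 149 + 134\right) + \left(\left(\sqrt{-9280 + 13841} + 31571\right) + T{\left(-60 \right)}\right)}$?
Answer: $\frac{48045}{2308317464} - \frac{\sqrt{4561}}{2308317464} \approx 2.0785 \cdot 10^{-5}$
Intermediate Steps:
$T{\left(L \right)} = 99$ ($T{\left(L \right)} = 7 + 92 = 99$)
$\frac{1}{\left(109 \cdot 149 + 134\right) + \left(\left(\sqrt{-9280 + 13841} + 31571\right) + T{\left(-60 \right)}\right)} = \frac{1}{\left(109 \cdot 149 + 134\right) + \left(\left(\sqrt{-9280 + 13841} + 31571\right) + 99\right)} = \frac{1}{\left(16241 + 134\right) + \left(\left(\sqrt{4561} + 31571\right) + 99\right)} = \frac{1}{16375 + \left(\left(31571 + \sqrt{4561}\right) + 99\right)} = \frac{1}{16375 + \left(31670 + \sqrt{4561}\right)} = \frac{1}{48045 + \sqrt{4561}}$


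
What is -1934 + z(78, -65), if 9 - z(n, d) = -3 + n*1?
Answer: -2000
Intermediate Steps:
z(n, d) = 12 - n (z(n, d) = 9 - (-3 + n*1) = 9 - (-3 + n) = 9 + (3 - n) = 12 - n)
-1934 + z(78, -65) = -1934 + (12 - 1*78) = -1934 + (12 - 78) = -1934 - 66 = -2000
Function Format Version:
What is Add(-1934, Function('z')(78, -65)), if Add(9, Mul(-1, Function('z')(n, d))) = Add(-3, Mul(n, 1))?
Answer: -2000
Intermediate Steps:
Function('z')(n, d) = Add(12, Mul(-1, n)) (Function('z')(n, d) = Add(9, Mul(-1, Add(-3, Mul(n, 1)))) = Add(9, Mul(-1, Add(-3, n))) = Add(9, Add(3, Mul(-1, n))) = Add(12, Mul(-1, n)))
Add(-1934, Function('z')(78, -65)) = Add(-1934, Add(12, Mul(-1, 78))) = Add(-1934, Add(12, -78)) = Add(-1934, -66) = -2000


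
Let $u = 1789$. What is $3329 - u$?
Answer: $1540$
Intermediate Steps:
$3329 - u = 3329 - 1789 = 1540$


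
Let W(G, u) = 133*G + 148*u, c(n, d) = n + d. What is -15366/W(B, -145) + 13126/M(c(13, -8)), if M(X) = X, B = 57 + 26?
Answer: 136862876/52105 ≈ 2626.7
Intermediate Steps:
c(n, d) = d + n
B = 83
-15366/W(B, -145) + 13126/M(c(13, -8)) = -15366/(133*83 + 148*(-145)) + 13126/(-8 + 13) = -15366/(11039 - 21460) + 13126/5 = -15366/(-10421) + 13126*(1/5) = -15366*(-1/10421) + 13126/5 = 15366/10421 + 13126/5 = 136862876/52105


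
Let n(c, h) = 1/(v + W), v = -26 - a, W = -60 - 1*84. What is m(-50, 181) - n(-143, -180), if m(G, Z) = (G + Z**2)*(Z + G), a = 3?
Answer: 741329394/173 ≈ 4.2851e+6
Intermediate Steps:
W = -144 (W = -60 - 84 = -144)
v = -29 (v = -26 - 1*3 = -26 - 3 = -29)
m(G, Z) = (G + Z)*(G + Z**2) (m(G, Z) = (G + Z**2)*(G + Z) = (G + Z)*(G + Z**2))
n(c, h) = -1/173 (n(c, h) = 1/(-29 - 144) = 1/(-173) = -1/173)
m(-50, 181) - n(-143, -180) = ((-50)**2 + 181**3 - 50*181 - 50*181**2) - 1*(-1/173) = (2500 + 5929741 - 9050 - 50*32761) + 1/173 = (2500 + 5929741 - 9050 - 1638050) + 1/173 = 4285141 + 1/173 = 741329394/173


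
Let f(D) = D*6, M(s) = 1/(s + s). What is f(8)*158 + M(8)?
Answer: 121345/16 ≈ 7584.1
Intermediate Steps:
M(s) = 1/(2*s)
f(D) = 6*D
f(8)*158 + M(8) = (6*8)*158 + (½)/8 = 48*158 + (½)*(⅛) = 7584 + 1/16 = 121345/16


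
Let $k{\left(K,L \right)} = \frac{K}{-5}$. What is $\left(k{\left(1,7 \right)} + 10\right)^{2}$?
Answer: $\frac{2401}{25} \approx 96.04$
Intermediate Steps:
$k{\left(K,L \right)} = - \frac{K}{5}$ ($k{\left(K,L \right)} = K \left(- \frac{1}{5}\right) = - \frac{K}{5}$)
$\left(k{\left(1,7 \right)} + 10\right)^{2} = \left(\left(- \frac{1}{5}\right) 1 + 10\right)^{2} = \left(- \frac{1}{5} + 10\right)^{2} = \left(\frac{49}{5}\right)^{2} = \frac{2401}{25}$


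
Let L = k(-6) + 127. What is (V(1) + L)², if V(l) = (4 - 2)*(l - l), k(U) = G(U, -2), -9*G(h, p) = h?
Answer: 146689/9 ≈ 16299.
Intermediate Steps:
G(h, p) = -h/9
k(U) = -U/9
V(l) = 0 (V(l) = 2*0 = 0)
L = 383/3 (L = -⅑*(-6) + 127 = ⅔ + 127 = 383/3 ≈ 127.67)
(V(1) + L)² = (0 + 383/3)² = (383/3)² = 146689/9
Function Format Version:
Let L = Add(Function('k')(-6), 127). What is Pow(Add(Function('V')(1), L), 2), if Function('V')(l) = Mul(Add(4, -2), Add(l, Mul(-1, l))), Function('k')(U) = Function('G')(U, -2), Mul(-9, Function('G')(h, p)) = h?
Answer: Rational(146689, 9) ≈ 16299.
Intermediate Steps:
Function('G')(h, p) = Mul(Rational(-1, 9), h)
Function('k')(U) = Mul(Rational(-1, 9), U)
Function('V')(l) = 0 (Function('V')(l) = Mul(2, 0) = 0)
L = Rational(383, 3) (L = Add(Mul(Rational(-1, 9), -6), 127) = Add(Rational(2, 3), 127) = Rational(383, 3) ≈ 127.67)
Pow(Add(Function('V')(1), L), 2) = Pow(Add(0, Rational(383, 3)), 2) = Pow(Rational(383, 3), 2) = Rational(146689, 9)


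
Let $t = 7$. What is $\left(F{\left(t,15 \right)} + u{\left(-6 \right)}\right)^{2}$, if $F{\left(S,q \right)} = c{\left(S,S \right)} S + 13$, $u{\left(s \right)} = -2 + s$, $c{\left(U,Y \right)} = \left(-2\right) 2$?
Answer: $529$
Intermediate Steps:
$c{\left(U,Y \right)} = -4$
$F{\left(S,q \right)} = 13 - 4 S$ ($F{\left(S,q \right)} = - 4 S + 13 = 13 - 4 S$)
$\left(F{\left(t,15 \right)} + u{\left(-6 \right)}\right)^{2} = \left(\left(13 - 28\right) - 8\right)^{2} = \left(-15 - 8\right)^{2} = \left(-23\right)^{2} = 529$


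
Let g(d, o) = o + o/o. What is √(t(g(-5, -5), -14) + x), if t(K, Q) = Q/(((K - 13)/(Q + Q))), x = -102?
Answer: I*√36142/17 ≈ 11.183*I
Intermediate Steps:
g(d, o) = 1 + o (g(d, o) = o + 1 = 1 + o)
t(K, Q) = 2*Q²/(-13 + K) (t(K, Q) = Q/(((-13 + K)/((2*Q)))) = Q/(((-13 + K)*(1/(2*Q)))) = Q/(((-13 + K)/(2*Q))) = Q*(2*Q/(-13 + K)) = 2*Q²/(-13 + K))
√(t(g(-5, -5), -14) + x) = √(2*(-14)²/(-13 + (1 - 5)) - 102) = √(2*196/(-13 - 4) - 102) = √(2*196/(-17) - 102) = √(2*196*(-1/17) - 102) = √(-392/17 - 102) = √(-2126/17) = I*√36142/17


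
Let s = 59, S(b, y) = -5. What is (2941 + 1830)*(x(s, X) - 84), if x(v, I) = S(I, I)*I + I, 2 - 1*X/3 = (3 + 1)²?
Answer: 400764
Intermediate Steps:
X = -42 (X = 6 - 3*(3 + 1)² = 6 - 3*4² = 6 - 3*16 = 6 - 48 = -42)
x(v, I) = -4*I (x(v, I) = -5*I + I = -4*I)
(2941 + 1830)*(x(s, X) - 84) = (2941 + 1830)*(-4*(-42) - 84) = 4771*(168 - 84) = 4771*84 = 400764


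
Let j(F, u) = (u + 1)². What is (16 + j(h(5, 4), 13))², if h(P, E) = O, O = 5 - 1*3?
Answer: 44944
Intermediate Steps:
O = 2 (O = 5 - 3 = 2)
h(P, E) = 2
j(F, u) = (1 + u)²
(16 + j(h(5, 4), 13))² = (16 + (1 + 13)²)² = (16 + 14²)² = (16 + 196)² = 212² = 44944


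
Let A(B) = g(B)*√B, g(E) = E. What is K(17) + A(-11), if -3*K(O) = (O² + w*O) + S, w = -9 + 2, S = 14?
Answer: -184/3 - 11*I*√11 ≈ -61.333 - 36.483*I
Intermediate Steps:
w = -7
A(B) = B^(3/2) (A(B) = B*√B = B^(3/2))
K(O) = -14/3 - O²/3 + 7*O/3 (K(O) = -((O² - 7*O) + 14)/3 = -(14 + O² - 7*O)/3 = -14/3 - O²/3 + 7*O/3)
K(17) + A(-11) = (-14/3 - ⅓*17² + (7/3)*17) + (-11)^(3/2) = (-14/3 - ⅓*289 + 119/3) - 11*I*√11 = (-14/3 - 289/3 + 119/3) - 11*I*√11 = -184/3 - 11*I*√11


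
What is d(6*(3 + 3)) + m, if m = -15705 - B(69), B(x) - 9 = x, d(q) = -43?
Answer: -15826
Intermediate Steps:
B(x) = 9 + x
m = -15783 (m = -15705 - (9 + 69) = -15705 - 1*78 = -15705 - 78 = -15783)
d(6*(3 + 3)) + m = -43 - 15783 = -15826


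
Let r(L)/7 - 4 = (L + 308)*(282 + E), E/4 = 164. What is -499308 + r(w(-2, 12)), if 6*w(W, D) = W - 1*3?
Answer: 4552729/3 ≈ 1.5176e+6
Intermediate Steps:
E = 656 (E = 4*164 = 656)
w(W, D) = -1/2 + W/6 (w(W, D) = (W - 1*3)/6 = (W - 3)/6 = (-3 + W)/6 = -1/2 + W/6)
r(L) = 2022356 + 6566*L (r(L) = 28 + 7*((L + 308)*(282 + 656)) = 28 + 7*((308 + L)*938) = 28 + 7*(288904 + 938*L) = 28 + (2022328 + 6566*L) = 2022356 + 6566*L)
-499308 + r(w(-2, 12)) = -499308 + (2022356 + 6566*(-1/2 + (1/6)*(-2))) = -499308 + (2022356 + 6566*(-1/2 - 1/3)) = -499308 + (2022356 + 6566*(-5/6)) = -499308 + (2022356 - 16415/3) = -499308 + 6050653/3 = 4552729/3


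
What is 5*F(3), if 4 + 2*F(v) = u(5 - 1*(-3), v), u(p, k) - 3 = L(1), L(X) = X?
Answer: 0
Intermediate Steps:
u(p, k) = 4 (u(p, k) = 3 + 1 = 4)
F(v) = 0 (F(v) = -2 + (½)*4 = -2 + 2 = 0)
5*F(3) = 5*0 = 0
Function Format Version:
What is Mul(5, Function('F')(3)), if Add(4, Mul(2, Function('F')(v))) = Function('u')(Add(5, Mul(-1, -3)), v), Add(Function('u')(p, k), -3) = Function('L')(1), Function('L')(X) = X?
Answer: 0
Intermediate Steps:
Function('u')(p, k) = 4 (Function('u')(p, k) = Add(3, 1) = 4)
Function('F')(v) = 0 (Function('F')(v) = Add(-2, Mul(Rational(1, 2), 4)) = Add(-2, 2) = 0)
Mul(5, Function('F')(3)) = Mul(5, 0) = 0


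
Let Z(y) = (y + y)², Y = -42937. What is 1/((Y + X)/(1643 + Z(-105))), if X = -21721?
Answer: -45743/64658 ≈ -0.70746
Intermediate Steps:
Z(y) = 4*y² (Z(y) = (2*y)² = 4*y²)
1/((Y + X)/(1643 + Z(-105))) = 1/((-42937 - 21721)/(1643 + 4*(-105)²)) = 1/(-64658/(1643 + 4*11025)) = 1/(-64658/(1643 + 44100)) = 1/(-64658/45743) = -45743/64658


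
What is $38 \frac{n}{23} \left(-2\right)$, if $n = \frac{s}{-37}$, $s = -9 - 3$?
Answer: $- \frac{912}{851} \approx -1.0717$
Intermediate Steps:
$s = -12$ ($s = -9 - 3 = -12$)
$n = \frac{12}{37}$ ($n = - \frac{12}{-37} = \left(-12\right) \left(- \frac{1}{37}\right) = \frac{12}{37} \approx 0.32432$)
$38 \frac{n}{23} \left(-2\right) = 38 \frac{12}{37 \cdot 23} \left(-2\right) = 38 \cdot \frac{12}{37} \cdot \frac{1}{23} \left(-2\right) = 38 \cdot \frac{12}{851} \left(-2\right) = \frac{456}{851} \left(-2\right) = - \frac{912}{851}$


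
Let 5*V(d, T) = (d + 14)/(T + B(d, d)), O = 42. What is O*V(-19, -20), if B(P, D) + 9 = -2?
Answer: 42/31 ≈ 1.3548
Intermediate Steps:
B(P, D) = -11 (B(P, D) = -9 - 2 = -11)
V(d, T) = (14 + d)/(5*(-11 + T)) (V(d, T) = ((d + 14)/(T - 11))/5 = ((14 + d)/(-11 + T))/5 = (14 + d)/(5*(-11 + T)))
O*V(-19, -20) = 42*((14 - 19)/(5*(-11 - 20))) = 42*((⅕)*(-5)/(-31)) = 42*((⅕)*(-1/31)*(-5)) = 42*(1/31) = 42/31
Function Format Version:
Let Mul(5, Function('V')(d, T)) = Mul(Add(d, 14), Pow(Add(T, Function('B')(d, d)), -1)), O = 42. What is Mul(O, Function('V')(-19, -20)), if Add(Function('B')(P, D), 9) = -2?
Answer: Rational(42, 31) ≈ 1.3548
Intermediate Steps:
Function('B')(P, D) = -11 (Function('B')(P, D) = Add(-9, -2) = -11)
Function('V')(d, T) = Mul(Rational(1, 5), Pow(Add(-11, T), -1), Add(14, d)) (Function('V')(d, T) = Mul(Rational(1, 5), Mul(Add(d, 14), Pow(Add(T, -11), -1))) = Mul(Rational(1, 5), Mul(Add(14, d), Pow(Add(-11, T), -1))) = Mul(Rational(1, 5), Mul(Pow(Add(-11, T), -1), Add(14, d))) = Mul(Rational(1, 5), Pow(Add(-11, T), -1), Add(14, d)))
Mul(O, Function('V')(-19, -20)) = Mul(42, Mul(Rational(1, 5), Pow(Add(-11, -20), -1), Add(14, -19))) = Mul(42, Mul(Rational(1, 5), Pow(-31, -1), -5)) = Mul(42, Mul(Rational(1, 5), Rational(-1, 31), -5)) = Mul(42, Rational(1, 31)) = Rational(42, 31)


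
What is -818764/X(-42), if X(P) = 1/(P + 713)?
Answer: -549390644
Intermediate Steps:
X(P) = 1/(713 + P)
-818764/X(-42) = -818764/(1/(713 - 42)) = -818764/(1/671) = -818764/1/671 = -818764*671 = -549390644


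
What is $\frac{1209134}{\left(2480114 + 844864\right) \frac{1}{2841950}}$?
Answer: $\frac{1718149185650}{1662489} \approx 1.0335 \cdot 10^{6}$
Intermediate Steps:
$\frac{1209134}{\left(2480114 + 844864\right) \frac{1}{2841950}} = \frac{1209134}{3324978 \cdot \frac{1}{2841950}} = \frac{1209134}{\frac{1662489}{1420975}} = 1209134 \cdot \frac{1420975}{1662489} = \frac{1718149185650}{1662489}$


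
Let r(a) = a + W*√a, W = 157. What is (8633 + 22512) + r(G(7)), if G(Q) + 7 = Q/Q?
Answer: 31139 + 157*I*√6 ≈ 31139.0 + 384.57*I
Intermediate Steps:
G(Q) = -6 (G(Q) = -7 + Q/Q = -7 + 1 = -6)
r(a) = a + 157*√a
(8633 + 22512) + r(G(7)) = (8633 + 22512) + (-6 + 157*√(-6)) = 31145 + (-6 + 157*(I*√6)) = 31145 + (-6 + 157*I*√6) = 31139 + 157*I*√6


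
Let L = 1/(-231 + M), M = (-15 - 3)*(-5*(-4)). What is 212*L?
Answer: -212/591 ≈ -0.35871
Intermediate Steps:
M = -360 (M = -18*20 = -360)
L = -1/591 (L = 1/(-231 - 360) = 1/(-591) = -1/591 ≈ -0.0016920)
212*L = 212*(-1/591) = -212/591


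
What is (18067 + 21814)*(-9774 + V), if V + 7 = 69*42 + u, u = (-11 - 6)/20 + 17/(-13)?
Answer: -71392613221/260 ≈ -2.7459e+8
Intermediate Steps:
u = -561/260 (u = -17*1/20 + 17*(-1/13) = -17/20 - 17/13 = -561/260 ≈ -2.1577)
V = 751099/260 (V = -7 + (69*42 - 561/260) = -7 + (2898 - 561/260) = -7 + 752919/260 = 751099/260 ≈ 2888.8)
(18067 + 21814)*(-9774 + V) = (18067 + 21814)*(-9774 + 751099/260) = 39881*(-1790141/260) = -71392613221/260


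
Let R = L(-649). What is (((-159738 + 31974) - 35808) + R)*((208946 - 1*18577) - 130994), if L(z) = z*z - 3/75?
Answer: 15296719500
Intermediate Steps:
L(z) = -1/25 + z**2 (L(z) = z**2 - 3*1/75 = z**2 - 1/25 = -1/25 + z**2)
R = 10530024/25 (R = -1/25 + (-649)**2 = -1/25 + 421201 = 10530024/25 ≈ 4.2120e+5)
(((-159738 + 31974) - 35808) + R)*((208946 - 1*18577) - 130994) = (((-159738 + 31974) - 35808) + 10530024/25)*((208946 - 1*18577) - 130994) = ((-127764 - 35808) + 10530024/25)*((208946 - 18577) - 130994) = (-163572 + 10530024/25)*(190369 - 130994) = (6440724/25)*59375 = 15296719500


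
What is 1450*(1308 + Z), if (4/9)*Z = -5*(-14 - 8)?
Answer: 2255475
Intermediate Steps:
Z = 495/2 (Z = 9*(-5*(-14 - 8))/4 = 9*(-5*(-22))/4 = (9/4)*110 = 495/2 ≈ 247.50)
1450*(1308 + Z) = 1450*(1308 + 495/2) = 1450*(3111/2) = 2255475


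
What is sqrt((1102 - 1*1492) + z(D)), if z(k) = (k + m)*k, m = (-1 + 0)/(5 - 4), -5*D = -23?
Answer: 2*I*sqrt(2334)/5 ≈ 19.325*I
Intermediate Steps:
D = 23/5 (D = -1/5*(-23) = 23/5 ≈ 4.6000)
m = -1 (m = -1/1 = -1*1 = -1)
z(k) = k*(-1 + k) (z(k) = (k - 1)*k = (-1 + k)*k = k*(-1 + k))
sqrt((1102 - 1*1492) + z(D)) = sqrt((1102 - 1*1492) + 23*(-1 + 23/5)/5) = sqrt((1102 - 1492) + (23/5)*(18/5)) = sqrt(-390 + 414/25) = sqrt(-9336/25) = 2*I*sqrt(2334)/5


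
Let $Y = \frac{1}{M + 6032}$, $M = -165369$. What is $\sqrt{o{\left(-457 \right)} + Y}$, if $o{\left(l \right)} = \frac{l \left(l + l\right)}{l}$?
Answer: $\frac{i \sqrt{23204887685403}}{159337} \approx 30.232 i$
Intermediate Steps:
$o{\left(l \right)} = 2 l$ ($o{\left(l \right)} = \frac{l 2 l}{l} = \frac{2 l^{2}}{l} = 2 l$)
$Y = - \frac{1}{159337}$ ($Y = \frac{1}{-165369 + 6032} = \frac{1}{-159337} = - \frac{1}{159337} \approx -6.276 \cdot 10^{-6}$)
$\sqrt{o{\left(-457 \right)} + Y} = \sqrt{2 \left(-457\right) - \frac{1}{159337}} = \sqrt{-914 - \frac{1}{159337}} = \sqrt{- \frac{145634019}{159337}} = \frac{i \sqrt{23204887685403}}{159337}$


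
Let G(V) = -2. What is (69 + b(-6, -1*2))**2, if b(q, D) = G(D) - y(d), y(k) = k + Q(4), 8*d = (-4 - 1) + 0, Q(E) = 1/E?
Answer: 290521/64 ≈ 4539.4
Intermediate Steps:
d = -5/8 (d = ((-4 - 1) + 0)/8 = (-5 + 0)/8 = (1/8)*(-5) = -5/8 ≈ -0.62500)
y(k) = 1/4 + k (y(k) = k + 1/4 = 1/4 + k)
b(q, D) = -13/8 (b(q, D) = -2 - (1/4 - 5/8) = -2 - 1*(-3/8) = -2 + 3/8 = -13/8)
(69 + b(-6, -1*2))**2 = (69 - 13/8)**2 = (539/8)**2 = 290521/64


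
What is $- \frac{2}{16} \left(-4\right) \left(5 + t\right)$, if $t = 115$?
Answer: $60$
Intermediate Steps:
$- \frac{2}{16} \left(-4\right) \left(5 + t\right) = - \frac{2}{16} \left(-4\right) \left(5 + 115\right) = \left(-2\right) \frac{1}{16} \left(-4\right) 120 = \left(- \frac{1}{8}\right) \left(-4\right) 120 = \frac{1}{2} \cdot 120 = 60$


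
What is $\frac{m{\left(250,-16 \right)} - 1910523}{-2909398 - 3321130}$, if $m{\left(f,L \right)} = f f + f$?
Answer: $\frac{1847773}{6230528} \approx 0.29657$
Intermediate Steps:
$m{\left(f,L \right)} = f + f^{2}$ ($m{\left(f,L \right)} = f^{2} + f = f + f^{2}$)
$\frac{m{\left(250,-16 \right)} - 1910523}{-2909398 - 3321130} = \frac{250 \left(1 + 250\right) - 1910523}{-2909398 - 3321130} = \frac{250 \cdot 251 - 1910523}{-6230528} = \left(62750 - 1910523\right) \left(- \frac{1}{6230528}\right) = \left(-1847773\right) \left(- \frac{1}{6230528}\right) = \frac{1847773}{6230528}$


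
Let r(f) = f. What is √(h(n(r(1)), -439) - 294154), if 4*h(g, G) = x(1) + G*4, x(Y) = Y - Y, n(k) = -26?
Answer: I*√294593 ≈ 542.76*I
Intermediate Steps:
x(Y) = 0
h(g, G) = G (h(g, G) = (0 + G*4)/4 = (0 + 4*G)/4 = (4*G)/4 = G)
√(h(n(r(1)), -439) - 294154) = √(-439 - 294154) = √(-294593) = I*√294593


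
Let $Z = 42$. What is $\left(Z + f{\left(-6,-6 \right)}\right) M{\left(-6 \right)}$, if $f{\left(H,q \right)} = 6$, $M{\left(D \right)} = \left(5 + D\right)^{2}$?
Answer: $48$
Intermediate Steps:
$\left(Z + f{\left(-6,-6 \right)}\right) M{\left(-6 \right)} = \left(42 + 6\right) \left(5 - 6\right)^{2} = 48 \left(-1\right)^{2} = 48 \cdot 1 = 48$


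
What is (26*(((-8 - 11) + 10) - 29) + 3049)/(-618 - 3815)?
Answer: -2061/4433 ≈ -0.46492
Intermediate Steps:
(26*(((-8 - 11) + 10) - 29) + 3049)/(-618 - 3815) = (26*((-19 + 10) - 29) + 3049)/(-4433) = (26*(-9 - 29) + 3049)*(-1/4433) = (26*(-38) + 3049)*(-1/4433) = (-988 + 3049)*(-1/4433) = 2061*(-1/4433) = -2061/4433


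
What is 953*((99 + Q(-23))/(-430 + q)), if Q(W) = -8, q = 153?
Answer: -86723/277 ≈ -313.08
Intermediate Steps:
953*((99 + Q(-23))/(-430 + q)) = 953*((99 - 8)/(-430 + 153)) = 953*(91/(-277)) = 953*(91*(-1/277)) = 953*(-91/277) = -86723/277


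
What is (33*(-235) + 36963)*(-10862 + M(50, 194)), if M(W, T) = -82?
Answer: -319652352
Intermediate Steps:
(33*(-235) + 36963)*(-10862 + M(50, 194)) = (33*(-235) + 36963)*(-10862 - 82) = (-7755 + 36963)*(-10944) = 29208*(-10944) = -319652352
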